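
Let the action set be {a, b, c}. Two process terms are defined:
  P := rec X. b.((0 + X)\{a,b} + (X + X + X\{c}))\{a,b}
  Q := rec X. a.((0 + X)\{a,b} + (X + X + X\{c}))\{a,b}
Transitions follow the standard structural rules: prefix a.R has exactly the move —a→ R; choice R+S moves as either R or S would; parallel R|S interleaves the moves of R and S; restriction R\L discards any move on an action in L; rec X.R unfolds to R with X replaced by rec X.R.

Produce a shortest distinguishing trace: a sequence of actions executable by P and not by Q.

b

Reachable graph of P (2 states):
  u0 = rec X. b.((0 + X)\{a,b} + (X + X + X\{c}))\{a,b} → =b=> u1
  u1 = ((0 + (rec X. b.((0 + X)\{a,b} + (X + X + X\{c}))\{a,b}))\{a,b} + ((rec X. b.((0 + X)\{a,b} + (X + X + X\{c}))\{a,b}) + (rec X. b.((0 + X)\{a,b} + (X + X + X\{c}))\{a,b}) + (rec X. b.((0 + X)\{a,b} + (X + X + X\{c}))\{a,b})\{c}))\{a,b} → stopped
Reachable graph of Q (2 states):
  v0 = rec X. a.((0 + X)\{a,b} + (X + X + X\{c}))\{a,b} → =a=> v1
  v1 = ((0 + (rec X. a.((0 + X)\{a,b} + (X + X + X\{c}))\{a,b}))\{a,b} + ((rec X. a.((0 + X)\{a,b} + (X + X + X\{c}))\{a,b}) + (rec X. a.((0 + X)\{a,b} + (X + X + X\{c}))\{a,b}) + (rec X. a.((0 + X)\{a,b} + (X + X + X\{c}))\{a,b})\{c}))\{a,b} → stopped
Executing b from P (initial set {u0}):
  after b @ step 1: {u1}
  — P admits the full trace.
Executing b from Q (initial set {v0}):
  after b @ step 1: ∅ (Q stuck)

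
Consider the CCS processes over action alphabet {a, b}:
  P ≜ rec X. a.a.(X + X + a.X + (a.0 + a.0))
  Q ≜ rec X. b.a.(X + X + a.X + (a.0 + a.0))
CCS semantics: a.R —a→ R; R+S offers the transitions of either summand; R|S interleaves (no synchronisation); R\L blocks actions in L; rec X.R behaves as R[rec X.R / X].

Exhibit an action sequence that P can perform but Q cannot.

Reachable graph of P (4 states):
  s0 = rec X. a.a.(X + X + a.X + (a.0 + a.0)) → -a-> s1
  s1 = a.((rec X. a.a.(X + X + a.X + (a.0 + a.0))) + (rec X. a.a.(X + X + a.X + (a.0 + a.0))) + a.(rec X. a.a.(X + X + a.X + (a.0 + a.0))) + (a.0 + a.0)) → -a-> s2
  s2 = (rec X. a.a.(X + X + a.X + (a.0 + a.0))) + (rec X. a.a.(X + X + a.X + (a.0 + a.0))) + a.(rec X. a.a.(X + X + a.X + (a.0 + a.0))) + (a.0 + a.0) → -a-> s0, -a-> s1, -a-> s3
  s3 = 0 → (no moves)
Reachable graph of Q (4 states):
  t0 = rec X. b.a.(X + X + a.X + (a.0 + a.0)) → -b-> t1
  t1 = a.((rec X. b.a.(X + X + a.X + (a.0 + a.0))) + (rec X. b.a.(X + X + a.X + (a.0 + a.0))) + a.(rec X. b.a.(X + X + a.X + (a.0 + a.0))) + (a.0 + a.0)) → -a-> t2
  t2 = (rec X. b.a.(X + X + a.X + (a.0 + a.0))) + (rec X. b.a.(X + X + a.X + (a.0 + a.0))) + a.(rec X. b.a.(X + X + a.X + (a.0 + a.0))) + (a.0 + a.0) → -a-> t0, -a-> t3, -b-> t1
  t3 = 0 → (no moves)
Executing a from P (initial set {s0}):
  after a @ step 1: {s1}
  — P admits the full trace.
Executing a from Q (initial set {t0}):
  after a @ step 1: no successor for Q

a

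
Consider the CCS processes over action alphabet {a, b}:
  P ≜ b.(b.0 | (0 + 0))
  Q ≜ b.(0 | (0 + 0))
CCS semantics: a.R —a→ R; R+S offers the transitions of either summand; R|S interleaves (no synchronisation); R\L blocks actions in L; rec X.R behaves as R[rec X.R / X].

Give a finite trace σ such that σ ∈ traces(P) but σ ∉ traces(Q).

P's transition system — 3 states:
  p0 = b.(b.0 | (0 + 0)) | -b-> p1
  p1 = b.0 | (0 + 0) | -b-> p2
  p2 = 0 | (0 + 0) | ∅
Q's transition system — 2 states:
  q0 = b.(0 | (0 + 0)) | -b-> q1
  q1 = 0 | (0 + 0) | ∅
Executing bb from P (initial set {p0}):
  [1] b ⇒ {p1}
  [2] b ⇒ {p2}
  — P admits the full trace.
Executing bb from Q (initial set {q0}):
  [1] b ⇒ {q1}
  [2] b ⇒ ∅  — Q cannot continue

bb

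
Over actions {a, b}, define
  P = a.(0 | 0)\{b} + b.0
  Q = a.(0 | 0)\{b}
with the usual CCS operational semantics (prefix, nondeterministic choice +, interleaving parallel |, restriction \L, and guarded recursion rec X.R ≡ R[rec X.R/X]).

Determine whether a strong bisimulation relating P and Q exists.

LTS(P): 3 reachable states
  m0 = a.(0 | 0)\{b} + b.0 | —a→ m1, —b→ m2
  m1 = (0 | 0)\{b} | deadlocked
  m2 = 0 | deadlocked
LTS(Q): 2 reachable states
  n0 = a.(0 | 0)\{b} | —a→ n1
  n1 = (0 | 0)\{b} | deadlocked
Bisimilarity quotient blocks:
  B0 = {m0}
  B1 = {m1, m2, n1}
  B2 = {n0}
m0 ∈ B0, n0 ∈ B2 → different blocks

NO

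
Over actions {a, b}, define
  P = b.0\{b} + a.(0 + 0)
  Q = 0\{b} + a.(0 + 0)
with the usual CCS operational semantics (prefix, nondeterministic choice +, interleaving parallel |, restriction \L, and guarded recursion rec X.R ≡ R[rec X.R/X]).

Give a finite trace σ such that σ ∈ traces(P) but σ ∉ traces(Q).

LTS(P): 3 reachable states
  s0 = b.0\{b} + a.(0 + 0) → ··a··> s1, ··b··> s2
  s1 = 0 + 0 → stopped
  s2 = 0\{b} → stopped
LTS(Q): 2 reachable states
  t0 = 0\{b} + a.(0 + 0) → ··a··> t1
  t1 = 0 + 0 → stopped
Executing b from P (initial set {s0}):
  after b @ step 1: {s2}
  — P admits the full trace.
Executing b from Q (initial set {t0}):
  after b @ step 1: ∅ (Q stuck)

b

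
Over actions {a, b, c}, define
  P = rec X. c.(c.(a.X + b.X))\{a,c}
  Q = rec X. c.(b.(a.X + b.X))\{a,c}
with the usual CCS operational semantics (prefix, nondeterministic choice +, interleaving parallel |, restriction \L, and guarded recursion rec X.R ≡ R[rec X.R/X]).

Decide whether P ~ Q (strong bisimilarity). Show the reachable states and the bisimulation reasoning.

LTS(P): 2 reachable states
  m0 = rec X. c.(c.(a.X + b.X))\{a,c} :: ··c··> m1
  m1 = (c.(a.(rec X. c.(c.(a.X + b.X))\{a,c}) + b.(rec X. c.(c.(a.X + b.X))\{a,c})))\{a,c} :: ∅
LTS(Q): 4 reachable states
  n0 = rec X. c.(b.(a.X + b.X))\{a,c} :: ··c··> n1
  n1 = (b.(a.(rec X. c.(b.(a.X + b.X))\{a,c}) + b.(rec X. c.(b.(a.X + b.X))\{a,c})))\{a,c} :: ··b··> n2
  n2 = (a.(rec X. c.(b.(a.X + b.X))\{a,c}) + b.(rec X. c.(b.(a.X + b.X))\{a,c}))\{a,c} :: ··b··> n3
  n3 = (rec X. c.(b.(a.X + b.X))\{a,c})\{a,c} :: ∅
Bisimilarity quotient blocks:
  B0 = {m0}
  B1 = {m1, n3}
  B2 = {n0}
  B3 = {n1}
  B4 = {n2}
m0 ∈ B0, n0 ∈ B2 → different blocks

not bisimilar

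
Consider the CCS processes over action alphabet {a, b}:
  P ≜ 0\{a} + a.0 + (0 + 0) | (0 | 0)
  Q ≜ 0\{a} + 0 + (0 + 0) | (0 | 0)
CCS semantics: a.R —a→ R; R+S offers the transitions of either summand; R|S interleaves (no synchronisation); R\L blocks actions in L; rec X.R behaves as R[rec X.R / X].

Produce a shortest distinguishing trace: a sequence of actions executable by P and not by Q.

a

LTS(P): 2 reachable states
  s0 = 0\{a} + a.0 + (0 + 0) | (0 | 0) | --a--▸ s1
  s1 = 0 | (no moves)
LTS(Q): 1 reachable states
  t0 = 0\{a} + 0 + (0 + 0) | (0 | 0) | (no moves)
Executing a from P (initial set {s0}):
  after a @ step 1: {s1}
  — P admits the full trace.
Executing a from Q (initial set {t0}):
  after a @ step 1: ∅ (Q stuck)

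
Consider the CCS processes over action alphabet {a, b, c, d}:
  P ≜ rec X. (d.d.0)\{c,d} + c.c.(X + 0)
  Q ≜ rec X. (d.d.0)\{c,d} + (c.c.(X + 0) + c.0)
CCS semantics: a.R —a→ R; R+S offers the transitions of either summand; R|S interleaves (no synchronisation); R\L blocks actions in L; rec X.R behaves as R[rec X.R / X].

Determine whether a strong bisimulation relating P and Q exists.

P's transition system — 3 states:
  u0 = rec X. (d.d.0)\{c,d} + c.c.(X + 0) has moves ··c··> u1
  u1 = c.((rec X. (d.d.0)\{c,d} + c.c.(X + 0)) + 0) has moves ··c··> u2
  u2 = (rec X. (d.d.0)\{c,d} + c.c.(X + 0)) + 0 has moves ··c··> u1
Q's transition system — 4 states:
  v0 = rec X. (d.d.0)\{c,d} + (c.c.(X + 0) + c.0) has moves ··c··> v1, ··c··> v2
  v1 = 0 has moves ∅
  v2 = c.((rec X. (d.d.0)\{c,d} + (c.c.(X + 0) + c.0)) + 0) has moves ··c··> v3
  v3 = (rec X. (d.d.0)\{c,d} + (c.c.(X + 0) + c.0)) + 0 has moves ··c··> v1, ··c··> v2
Partition-refinement fixed point:
  B0 = {u0, u1, u2}
  B1 = {v0, v3}
  B2 = {v2}
  B3 = {v1}
u0 ∈ B0, v0 ∈ B1 → different blocks

NO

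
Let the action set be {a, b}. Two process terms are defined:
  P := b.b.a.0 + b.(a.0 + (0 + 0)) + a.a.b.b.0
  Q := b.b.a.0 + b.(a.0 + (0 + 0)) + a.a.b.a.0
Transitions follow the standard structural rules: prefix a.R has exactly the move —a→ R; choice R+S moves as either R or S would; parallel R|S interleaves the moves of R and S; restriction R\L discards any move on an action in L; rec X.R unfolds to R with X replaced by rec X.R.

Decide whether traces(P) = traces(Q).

NO — witness ⟨aabb⟩

Reachable graph of P (8 states):
  p0 = b.b.a.0 + b.(a.0 + (0 + 0)) + a.a.b.b.0 :: -a-> p1, -b-> p2, -b-> p3
  p1 = a.b.b.0 :: -a-> p4
  p2 = a.0 + (0 + 0) :: -a-> p5
  p3 = b.a.0 :: -b-> p6
  p4 = b.b.0 :: -b-> p7
  p5 = 0 :: ∅
  p6 = a.0 :: -a-> p5
  p7 = b.0 :: -b-> p5
Reachable graph of Q (6 states):
  q0 = b.b.a.0 + b.(a.0 + (0 + 0)) + a.a.b.a.0 :: -a-> q1, -b-> q2, -b-> q3
  q1 = a.b.a.0 :: -a-> q3
  q2 = a.0 + (0 + 0) :: -a-> q4
  q3 = b.a.0 :: -b-> q5
  q4 = 0 :: ∅
  q5 = a.0 :: -a-> q4
Executing aabb from P (initial set {p0}):
  [1] a ⇒ {p1}
  [2] a ⇒ {p4}
  [3] b ⇒ {p7}
  [4] b ⇒ {p5}
  P completes σ.
Executing aabb from Q (initial set {q0}):
  [1] a ⇒ {q1}
  [2] a ⇒ {q3}
  [3] b ⇒ {q5}
  [4] b ⇒ no successor for Q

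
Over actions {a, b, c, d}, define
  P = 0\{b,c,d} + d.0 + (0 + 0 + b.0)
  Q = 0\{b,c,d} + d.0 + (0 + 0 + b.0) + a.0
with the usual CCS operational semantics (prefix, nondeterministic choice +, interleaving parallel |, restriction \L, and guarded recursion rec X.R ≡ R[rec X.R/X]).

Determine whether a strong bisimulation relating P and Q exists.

Reachable graph of P (2 states):
  u0 = 0\{b,c,d} + d.0 + (0 + 0 + b.0) | —b→ u1, —d→ u1
  u1 = 0 | deadlocked
Reachable graph of Q (2 states):
  v0 = 0\{b,c,d} + d.0 + (0 + 0 + b.0) + a.0 | —a→ v1, —b→ v1, —d→ v1
  v1 = 0 | deadlocked
Bisimilarity quotient blocks:
  B0 = {u0}
  B1 = {u1, v1}
  B2 = {v0}
u0 ∈ B0, v0 ∈ B2 → different blocks

NO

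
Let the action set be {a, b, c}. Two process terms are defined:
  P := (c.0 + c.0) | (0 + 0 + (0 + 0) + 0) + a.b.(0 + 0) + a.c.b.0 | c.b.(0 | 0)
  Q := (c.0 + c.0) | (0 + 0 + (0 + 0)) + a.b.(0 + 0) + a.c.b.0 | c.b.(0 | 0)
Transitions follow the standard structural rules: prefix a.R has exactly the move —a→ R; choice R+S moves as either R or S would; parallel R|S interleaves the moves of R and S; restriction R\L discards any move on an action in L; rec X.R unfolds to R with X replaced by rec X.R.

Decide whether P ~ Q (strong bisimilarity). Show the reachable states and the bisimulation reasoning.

LTS(P): 15 reachable states
  m0 = (c.0 + c.0) | (0 + 0 + (0 + 0) + 0) + a.b.(0 + 0) + a.c.b.0 | c.b.(0 | 0) ⊢ --a--▸ m1, --a--▸ m2, --c--▸ m3, --c--▸ m4
  m1 = b.(0 + 0) ⊢ --b--▸ m5
  m2 = c.b.0 | c.b.(0 | 0) ⊢ --c--▸ m6, --c--▸ m7
  m3 = 0 | (0 + 0 + (0 + 0) + 0) ⊢ stopped
  m4 = a.c.b.0 | b.(0 | 0) ⊢ --a--▸ m7, --b--▸ m8
  m5 = 0 + 0 ⊢ stopped
  m6 = b.0 | c.b.(0 | 0) ⊢ --b--▸ m9, --c--▸ m10
  m7 = c.b.0 | b.(0 | 0) ⊢ --b--▸ m11, --c--▸ m10
  m8 = a.c.b.0 | (0 | 0) ⊢ --a--▸ m11
  m9 = 0 | c.b.(0 | 0) ⊢ --c--▸ m12
  m10 = b.0 | b.(0 | 0) ⊢ --b--▸ m12, --b--▸ m13
  m11 = c.b.0 | (0 | 0) ⊢ --c--▸ m13
  m12 = 0 | b.(0 | 0) ⊢ --b--▸ m14
  m13 = b.0 | (0 | 0) ⊢ --b--▸ m14
  m14 = 0 | (0 | 0) ⊢ stopped
LTS(Q): 15 reachable states
  n0 = (c.0 + c.0) | (0 + 0 + (0 + 0)) + a.b.(0 + 0) + a.c.b.0 | c.b.(0 | 0) ⊢ --a--▸ n1, --a--▸ n2, --c--▸ n3, --c--▸ n4
  n1 = b.(0 + 0) ⊢ --b--▸ n5
  n2 = c.b.0 | c.b.(0 | 0) ⊢ --c--▸ n6, --c--▸ n7
  n3 = 0 | (0 + 0 + (0 + 0)) ⊢ stopped
  n4 = a.c.b.0 | b.(0 | 0) ⊢ --a--▸ n7, --b--▸ n8
  n5 = 0 + 0 ⊢ stopped
  n6 = b.0 | c.b.(0 | 0) ⊢ --b--▸ n9, --c--▸ n10
  n7 = c.b.0 | b.(0 | 0) ⊢ --b--▸ n11, --c--▸ n10
  n8 = a.c.b.0 | (0 | 0) ⊢ --a--▸ n11
  n9 = 0 | c.b.(0 | 0) ⊢ --c--▸ n12
  n10 = b.0 | b.(0 | 0) ⊢ --b--▸ n12, --b--▸ n13
  n11 = c.b.0 | (0 | 0) ⊢ --c--▸ n13
  n12 = 0 | b.(0 | 0) ⊢ --b--▸ n14
  n13 = b.0 | (0 | 0) ⊢ --b--▸ n14
  n14 = 0 | (0 | 0) ⊢ stopped
Partition-refinement fixed point:
  B0 = {m0, n0}
  B1 = {m1, m12, m13, n1, n12, n13}
  B2 = {m14, m3, m5, n14, n3, n5}
  B3 = {m2, n2}
  B4 = {m6, m7, n6, n7}
  B5 = {m10, n10}
  B6 = {m11, m9, n11, n9}
  B7 = {m4, n4}
  B8 = {m8, n8}
m0 ∈ B0, n0 ∈ B0 → same block

bisimilar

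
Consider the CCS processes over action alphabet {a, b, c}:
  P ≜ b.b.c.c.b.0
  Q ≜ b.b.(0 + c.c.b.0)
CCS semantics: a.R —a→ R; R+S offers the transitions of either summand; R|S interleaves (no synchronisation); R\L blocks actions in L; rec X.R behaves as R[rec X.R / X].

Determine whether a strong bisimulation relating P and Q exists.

P ~ Q

LTS(P): 6 reachable states
  s0 = b.b.c.c.b.0 :: -b-> s1
  s1 = b.c.c.b.0 :: -b-> s2
  s2 = c.c.b.0 :: -c-> s3
  s3 = c.b.0 :: -c-> s4
  s4 = b.0 :: -b-> s5
  s5 = 0 :: ·
LTS(Q): 6 reachable states
  t0 = b.b.(0 + c.c.b.0) :: -b-> t1
  t1 = b.(0 + c.c.b.0) :: -b-> t2
  t2 = 0 + c.c.b.0 :: -c-> t3
  t3 = c.b.0 :: -c-> t4
  t4 = b.0 :: -b-> t5
  t5 = 0 :: ·
Coarsest stable partition (strong bisimilarity classes):
  B0 = {s0, t0}
  B1 = {s1, t1}
  B2 = {s2, t2}
  B3 = {s3, t3}
  B4 = {s4, t4}
  B5 = {s5, t5}
s0 ∈ B0, t0 ∈ B0 → same block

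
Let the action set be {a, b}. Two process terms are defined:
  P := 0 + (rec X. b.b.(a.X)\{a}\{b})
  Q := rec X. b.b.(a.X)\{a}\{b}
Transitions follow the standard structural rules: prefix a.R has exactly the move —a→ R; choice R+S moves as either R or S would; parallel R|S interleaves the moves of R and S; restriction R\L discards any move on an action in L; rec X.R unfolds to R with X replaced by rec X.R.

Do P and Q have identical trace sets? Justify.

trace-equivalent

Reachable graph of P (3 states):
  s0 = 0 + (rec X. b.b.(a.X)\{a}\{b}) :: =b=> s1
  s1 = b.(a.(rec X. b.b.(a.X)\{a}\{b}))\{a}\{b} :: =b=> s2
  s2 = (a.(rec X. b.b.(a.X)\{a}\{b}))\{a}\{b} :: ∅
Reachable graph of Q (3 states):
  t0 = rec X. b.b.(a.X)\{a}\{b} :: =b=> t1
  t1 = b.(a.(rec X. b.b.(a.X)\{a}\{b}))\{a}\{b} :: =b=> t2
  t2 = (a.(rec X. b.b.(a.X)\{a}\{b}))\{a}\{b} :: ∅
Coarsest stable partition (strong bisimilarity classes):
  B0 = {s0, t0}
  B1 = {s1, t1}
  B2 = {s2, t2}
s0 ∈ B0, t0 ∈ B0 → same block
Bisimilar ⇒ trace-equivalent.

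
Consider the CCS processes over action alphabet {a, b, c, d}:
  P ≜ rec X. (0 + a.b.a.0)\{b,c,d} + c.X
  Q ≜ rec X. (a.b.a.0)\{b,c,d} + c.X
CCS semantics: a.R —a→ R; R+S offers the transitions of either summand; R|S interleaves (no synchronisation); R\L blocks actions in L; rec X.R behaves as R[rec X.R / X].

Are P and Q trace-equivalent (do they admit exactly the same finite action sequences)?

traces(P) = traces(Q)

Reachable graph of P (2 states):
  p0 = rec X. (0 + a.b.a.0)\{b,c,d} + c.X has moves -a-> p1, -c-> p0
  p1 = (b.a.0)\{b,c,d} has moves stopped
Reachable graph of Q (2 states):
  q0 = rec X. (a.b.a.0)\{b,c,d} + c.X has moves -a-> q1, -c-> q0
  q1 = (b.a.0)\{b,c,d} has moves stopped
Partition-refinement fixed point:
  B0 = {p0, q0}
  B1 = {p1, q1}
p0 ∈ B0, q0 ∈ B0 → same block
Bisimilar ⇒ trace-equivalent.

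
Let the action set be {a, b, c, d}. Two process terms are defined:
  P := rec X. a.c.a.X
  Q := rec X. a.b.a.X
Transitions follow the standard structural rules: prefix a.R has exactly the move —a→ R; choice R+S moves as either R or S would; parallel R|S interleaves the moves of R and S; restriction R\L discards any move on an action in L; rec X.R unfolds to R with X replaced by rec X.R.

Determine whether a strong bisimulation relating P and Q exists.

NO

LTS(P): 3 reachable states
  s0 = rec X. a.c.a.X has moves =a=> s1
  s1 = c.a.(rec X. a.c.a.X) has moves =c=> s2
  s2 = a.(rec X. a.c.a.X) has moves =a=> s0
LTS(Q): 3 reachable states
  t0 = rec X. a.b.a.X has moves =a=> t1
  t1 = b.a.(rec X. a.b.a.X) has moves =b=> t2
  t2 = a.(rec X. a.b.a.X) has moves =a=> t0
Coarsest stable partition (strong bisimilarity classes):
  B0 = {s0}
  B1 = {s1}
  B2 = {s2}
  B3 = {t0}
  B4 = {t1}
  B5 = {t2}
s0 ∈ B0, t0 ∈ B3 → different blocks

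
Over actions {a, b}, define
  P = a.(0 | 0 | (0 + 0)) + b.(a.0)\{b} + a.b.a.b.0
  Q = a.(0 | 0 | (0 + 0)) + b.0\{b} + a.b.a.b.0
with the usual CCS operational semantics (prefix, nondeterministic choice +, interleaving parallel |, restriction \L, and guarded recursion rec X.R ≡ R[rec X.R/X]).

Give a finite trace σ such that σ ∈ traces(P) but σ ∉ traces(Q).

P's transition system — 8 states:
  s0 = a.(0 | 0 | (0 + 0)) + b.(a.0)\{b} + a.b.a.b.0 → ··a··> s1, ··a··> s2, ··b··> s3
  s1 = 0 | 0 | (0 + 0) → deadlocked
  s2 = b.a.b.0 → ··b··> s4
  s3 = (a.0)\{b} → ··a··> s5
  s4 = a.b.0 → ··a··> s6
  s5 = 0\{b} → deadlocked
  s6 = b.0 → ··b··> s7
  s7 = 0 → deadlocked
Q's transition system — 7 states:
  t0 = a.(0 | 0 | (0 + 0)) + b.0\{b} + a.b.a.b.0 → ··a··> t1, ··a··> t2, ··b··> t3
  t1 = 0 | 0 | (0 + 0) → deadlocked
  t2 = b.a.b.0 → ··b··> t4
  t3 = 0\{b} → deadlocked
  t4 = a.b.0 → ··a··> t5
  t5 = b.0 → ··b··> t6
  t6 = 0 → deadlocked
Trace ⟨ba⟩ through P, begin at {s0}:
  step 1 (b): {s3}
  step 2 (a): {s5}
  P completes σ.
Trace ⟨ba⟩ through Q, begin at {t0}:
  step 1 (b): {t3}
  step 2 (a): ∅ (Q stuck)

ba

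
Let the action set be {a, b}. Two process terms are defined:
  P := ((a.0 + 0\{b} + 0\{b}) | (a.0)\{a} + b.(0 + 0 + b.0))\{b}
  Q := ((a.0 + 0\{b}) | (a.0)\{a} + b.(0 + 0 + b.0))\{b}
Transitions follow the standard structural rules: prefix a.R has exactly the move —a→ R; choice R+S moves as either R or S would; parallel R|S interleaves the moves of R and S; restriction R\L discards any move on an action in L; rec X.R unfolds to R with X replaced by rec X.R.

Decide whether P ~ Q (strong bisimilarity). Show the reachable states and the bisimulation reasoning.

LTS(P): 2 reachable states
  m0 = ((a.0 + 0\{b} + 0\{b}) | (a.0)\{a} + b.(0 + 0 + b.0))\{b} → --a--▸ m1
  m1 = (0 | (a.0)\{a})\{b} → ∅
LTS(Q): 2 reachable states
  n0 = ((a.0 + 0\{b}) | (a.0)\{a} + b.(0 + 0 + b.0))\{b} → --a--▸ n1
  n1 = (0 | (a.0)\{a})\{b} → ∅
Partition-refinement fixed point:
  B0 = {m0, n0}
  B1 = {m1, n1}
m0 ∈ B0, n0 ∈ B0 → same block

P ~ Q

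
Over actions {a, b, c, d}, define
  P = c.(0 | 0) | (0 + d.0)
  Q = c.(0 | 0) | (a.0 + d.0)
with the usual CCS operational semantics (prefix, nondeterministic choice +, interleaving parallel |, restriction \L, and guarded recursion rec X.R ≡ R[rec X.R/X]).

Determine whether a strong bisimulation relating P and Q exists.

not bisimilar

P's transition system — 4 states:
  p0 = c.(0 | 0) | (0 + d.0) ⊢ ··c··> p1, ··d··> p2
  p1 = 0 | 0 | (0 + d.0) ⊢ ··d··> p3
  p2 = c.(0 | 0) | 0 ⊢ ··c··> p3
  p3 = 0 | 0 | 0 ⊢ stopped
Q's transition system — 4 states:
  q0 = c.(0 | 0) | (a.0 + d.0) ⊢ ··a··> q1, ··c··> q2, ··d··> q1
  q1 = c.(0 | 0) | 0 ⊢ ··c··> q3
  q2 = 0 | 0 | (a.0 + d.0) ⊢ ··a··> q3, ··d··> q3
  q3 = 0 | 0 | 0 ⊢ stopped
Bisimilarity quotient blocks:
  B0 = {p0}
  B1 = {p1}
  B2 = {p3, q3}
  B3 = {p2, q1}
  B4 = {q0}
  B5 = {q2}
p0 ∈ B0, q0 ∈ B4 → different blocks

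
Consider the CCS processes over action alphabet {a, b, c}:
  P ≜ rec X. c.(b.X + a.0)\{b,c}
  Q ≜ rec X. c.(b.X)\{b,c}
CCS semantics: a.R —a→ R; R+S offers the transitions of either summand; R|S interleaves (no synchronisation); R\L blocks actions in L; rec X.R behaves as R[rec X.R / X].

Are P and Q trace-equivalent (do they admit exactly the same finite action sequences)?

trace-distinct — witness ⟨ca⟩

P's transition system — 3 states:
  p0 = rec X. c.(b.X + a.0)\{b,c} :: -c-> p1
  p1 = (b.(rec X. c.(b.X + a.0)\{b,c}) + a.0)\{b,c} :: -a-> p2
  p2 = 0\{b,c} :: ·
Q's transition system — 2 states:
  q0 = rec X. c.(b.X)\{b,c} :: -c-> q1
  q1 = (b.(rec X. c.(b.X)\{b,c}))\{b,c} :: ·
Executing ca from P (initial set {p0}):
  after c @ step 1: {p1}
  after a @ step 2: {p2}
  ✓ P
Executing ca from Q (initial set {q0}):
  after c @ step 1: {q1}
  after a @ step 2: ∅ (Q stuck)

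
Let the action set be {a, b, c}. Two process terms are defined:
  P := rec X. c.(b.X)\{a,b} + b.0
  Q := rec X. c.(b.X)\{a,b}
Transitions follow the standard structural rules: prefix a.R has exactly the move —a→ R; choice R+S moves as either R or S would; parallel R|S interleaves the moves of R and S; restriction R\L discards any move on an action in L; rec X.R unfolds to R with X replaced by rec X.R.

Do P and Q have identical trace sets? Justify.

P's transition system — 3 states:
  p0 = rec X. c.(b.X)\{a,b} + b.0 → —b→ p1, —c→ p2
  p1 = 0 → deadlocked
  p2 = (b.(rec X. c.(b.X)\{a,b} + b.0))\{a,b} → deadlocked
Q's transition system — 2 states:
  q0 = rec X. c.(b.X)\{a,b} → —c→ q1
  q1 = (b.(rec X. c.(b.X)\{a,b}))\{a,b} → deadlocked
Run σ = ⟨b⟩ on P: start {p0}
  step 1 (b): {p1}
  — P admits the full trace.
Run σ = ⟨b⟩ on Q: start {q0}
  step 1 (b): no successor for Q

trace-distinct — witness ⟨b⟩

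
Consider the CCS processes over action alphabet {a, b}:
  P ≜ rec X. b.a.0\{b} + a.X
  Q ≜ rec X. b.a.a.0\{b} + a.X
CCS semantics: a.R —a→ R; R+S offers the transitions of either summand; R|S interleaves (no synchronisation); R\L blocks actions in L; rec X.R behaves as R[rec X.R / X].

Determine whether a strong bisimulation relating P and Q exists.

P ≁ Q

LTS(P): 3 reachable states
  u0 = rec X. b.a.0\{b} + a.X ⊢ -a-> u0, -b-> u1
  u1 = a.0\{b} ⊢ -a-> u2
  u2 = 0\{b} ⊢ stopped
LTS(Q): 4 reachable states
  v0 = rec X. b.a.a.0\{b} + a.X ⊢ -a-> v0, -b-> v1
  v1 = a.a.0\{b} ⊢ -a-> v2
  v2 = a.0\{b} ⊢ -a-> v3
  v3 = 0\{b} ⊢ stopped
Partition-refinement fixed point:
  B0 = {u0}
  B1 = {u1, v2}
  B2 = {u2, v3}
  B3 = {v0}
  B4 = {v1}
u0 ∈ B0, v0 ∈ B3 → different blocks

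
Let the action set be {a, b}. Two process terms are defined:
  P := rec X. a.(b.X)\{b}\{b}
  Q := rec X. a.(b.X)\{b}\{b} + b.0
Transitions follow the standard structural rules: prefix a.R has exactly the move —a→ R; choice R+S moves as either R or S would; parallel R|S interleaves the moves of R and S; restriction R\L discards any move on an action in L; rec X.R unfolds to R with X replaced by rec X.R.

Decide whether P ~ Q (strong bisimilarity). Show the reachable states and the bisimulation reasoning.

P ≁ Q

Reachable graph of P (2 states):
  u0 = rec X. a.(b.X)\{b}\{b} | -a-> u1
  u1 = (b.(rec X. a.(b.X)\{b}\{b}))\{b}\{b} | deadlocked
Reachable graph of Q (3 states):
  v0 = rec X. a.(b.X)\{b}\{b} + b.0 | -a-> v1, -b-> v2
  v1 = (b.(rec X. a.(b.X)\{b}\{b} + b.0))\{b}\{b} | deadlocked
  v2 = 0 | deadlocked
Coarsest stable partition (strong bisimilarity classes):
  B0 = {u0}
  B1 = {u1, v1, v2}
  B2 = {v0}
u0 ∈ B0, v0 ∈ B2 → different blocks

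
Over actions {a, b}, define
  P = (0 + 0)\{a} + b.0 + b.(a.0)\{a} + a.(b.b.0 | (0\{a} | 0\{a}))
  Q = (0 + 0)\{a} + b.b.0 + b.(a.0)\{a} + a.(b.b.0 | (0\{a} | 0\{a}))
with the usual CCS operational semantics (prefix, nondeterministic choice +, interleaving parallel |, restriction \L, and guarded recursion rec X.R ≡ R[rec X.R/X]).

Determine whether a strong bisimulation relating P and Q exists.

LTS(P): 6 reachable states
  u0 = (0 + 0)\{a} + b.0 + b.(a.0)\{a} + a.(b.b.0 | (0\{a} | 0\{a})) ⊢ =a=> u1, =b=> u2, =b=> u3
  u1 = b.b.0 | (0\{a} | 0\{a}) ⊢ =b=> u4
  u2 = (a.0)\{a} ⊢ stopped
  u3 = 0 ⊢ stopped
  u4 = b.0 | (0\{a} | 0\{a}) ⊢ =b=> u5
  u5 = 0 | (0\{a} | 0\{a}) ⊢ stopped
LTS(Q): 7 reachable states
  v0 = (0 + 0)\{a} + b.b.0 + b.(a.0)\{a} + a.(b.b.0 | (0\{a} | 0\{a})) ⊢ =a=> v1, =b=> v2, =b=> v3
  v1 = b.b.0 | (0\{a} | 0\{a}) ⊢ =b=> v4
  v2 = (a.0)\{a} ⊢ stopped
  v3 = b.0 ⊢ =b=> v5
  v4 = b.0 | (0\{a} | 0\{a}) ⊢ =b=> v6
  v5 = 0 ⊢ stopped
  v6 = 0 | (0\{a} | 0\{a}) ⊢ stopped
Partition-refinement fixed point:
  B0 = {u0}
  B1 = {u1, v1}
  B2 = {u4, v3, v4}
  B3 = {u2, u3, u5, v2, v5, v6}
  B4 = {v0}
u0 ∈ B0, v0 ∈ B4 → different blocks

P ≁ Q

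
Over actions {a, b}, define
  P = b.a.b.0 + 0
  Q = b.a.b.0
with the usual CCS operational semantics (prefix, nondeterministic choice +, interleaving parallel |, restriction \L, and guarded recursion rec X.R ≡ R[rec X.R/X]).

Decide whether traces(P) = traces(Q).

YES

P's transition system — 4 states:
  p0 = b.a.b.0 + 0 :: ··b··> p1
  p1 = a.b.0 :: ··a··> p2
  p2 = b.0 :: ··b··> p3
  p3 = 0 :: deadlocked
Q's transition system — 4 states:
  q0 = b.a.b.0 :: ··b··> q1
  q1 = a.b.0 :: ··a··> q2
  q2 = b.0 :: ··b··> q3
  q3 = 0 :: deadlocked
Coarsest stable partition (strong bisimilarity classes):
  B0 = {p0, q0}
  B1 = {p1, q1}
  B2 = {p2, q2}
  B3 = {p3, q3}
p0 ∈ B0, q0 ∈ B0 → same block
Bisimilar ⇒ trace-equivalent.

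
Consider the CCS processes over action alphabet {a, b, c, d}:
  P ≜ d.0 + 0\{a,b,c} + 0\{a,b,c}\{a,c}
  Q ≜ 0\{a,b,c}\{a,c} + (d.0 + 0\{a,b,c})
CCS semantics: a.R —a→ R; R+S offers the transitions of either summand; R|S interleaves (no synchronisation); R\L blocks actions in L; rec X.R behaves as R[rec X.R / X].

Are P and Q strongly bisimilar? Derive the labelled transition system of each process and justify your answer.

Reachable graph of P (2 states):
  p0 = d.0 + 0\{a,b,c} + 0\{a,b,c}\{a,c} | -d-> p1
  p1 = 0 | (no moves)
Reachable graph of Q (2 states):
  q0 = 0\{a,b,c}\{a,c} + (d.0 + 0\{a,b,c}) | -d-> q1
  q1 = 0 | (no moves)
Coarsest stable partition (strong bisimilarity classes):
  B0 = {p0, q0}
  B1 = {p1, q1}
p0 ∈ B0, q0 ∈ B0 → same block

P ~ Q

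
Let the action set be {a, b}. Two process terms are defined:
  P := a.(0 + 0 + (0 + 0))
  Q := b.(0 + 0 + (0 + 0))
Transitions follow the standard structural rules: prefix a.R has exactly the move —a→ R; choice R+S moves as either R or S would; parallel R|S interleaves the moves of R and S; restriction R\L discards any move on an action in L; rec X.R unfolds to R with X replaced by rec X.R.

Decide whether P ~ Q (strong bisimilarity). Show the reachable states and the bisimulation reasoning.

LTS(P): 2 reachable states
  u0 = a.(0 + 0 + (0 + 0)) ⊢ =a=> u1
  u1 = 0 + 0 + (0 + 0) ⊢ ·
LTS(Q): 2 reachable states
  v0 = b.(0 + 0 + (0 + 0)) ⊢ =b=> v1
  v1 = 0 + 0 + (0 + 0) ⊢ ·
Partition-refinement fixed point:
  B0 = {u0}
  B1 = {u1, v1}
  B2 = {v0}
u0 ∈ B0, v0 ∈ B2 → different blocks

NO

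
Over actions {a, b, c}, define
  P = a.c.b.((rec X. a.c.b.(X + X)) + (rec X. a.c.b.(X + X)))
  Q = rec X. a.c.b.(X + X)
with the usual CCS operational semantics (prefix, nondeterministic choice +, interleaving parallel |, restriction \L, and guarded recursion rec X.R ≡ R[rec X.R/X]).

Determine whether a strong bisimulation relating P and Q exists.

Reachable graph of P (4 states):
  s0 = a.c.b.((rec X. a.c.b.(X + X)) + (rec X. a.c.b.(X + X))) :: =a=> s1
  s1 = c.b.((rec X. a.c.b.(X + X)) + (rec X. a.c.b.(X + X))) :: =c=> s2
  s2 = b.((rec X. a.c.b.(X + X)) + (rec X. a.c.b.(X + X))) :: =b=> s3
  s3 = (rec X. a.c.b.(X + X)) + (rec X. a.c.b.(X + X)) :: =a=> s1
Reachable graph of Q (4 states):
  t0 = rec X. a.c.b.(X + X) :: =a=> t1
  t1 = c.b.((rec X. a.c.b.(X + X)) + (rec X. a.c.b.(X + X))) :: =c=> t2
  t2 = b.((rec X. a.c.b.(X + X)) + (rec X. a.c.b.(X + X))) :: =b=> t3
  t3 = (rec X. a.c.b.(X + X)) + (rec X. a.c.b.(X + X)) :: =a=> t1
Coarsest stable partition (strong bisimilarity classes):
  B0 = {s0, s3, t0, t3}
  B1 = {s1, t1}
  B2 = {s2, t2}
s0 ∈ B0, t0 ∈ B0 → same block

YES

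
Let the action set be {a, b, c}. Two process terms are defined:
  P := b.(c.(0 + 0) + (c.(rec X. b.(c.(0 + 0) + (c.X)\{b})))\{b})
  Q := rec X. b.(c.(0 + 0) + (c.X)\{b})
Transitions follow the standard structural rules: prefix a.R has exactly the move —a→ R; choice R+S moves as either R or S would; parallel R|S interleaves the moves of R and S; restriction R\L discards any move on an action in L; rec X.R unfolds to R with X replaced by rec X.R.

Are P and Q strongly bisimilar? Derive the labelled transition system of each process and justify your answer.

P ~ Q

P's transition system — 4 states:
  m0 = b.(c.(0 + 0) + (c.(rec X. b.(c.(0 + 0) + (c.X)\{b})))\{b}) ⊢ =b=> m1
  m1 = c.(0 + 0) + (c.(rec X. b.(c.(0 + 0) + (c.X)\{b})))\{b} ⊢ =c=> m2, =c=> m3
  m2 = (rec X. b.(c.(0 + 0) + (c.X)\{b}))\{b} ⊢ ·
  m3 = 0 + 0 ⊢ ·
Q's transition system — 4 states:
  n0 = rec X. b.(c.(0 + 0) + (c.X)\{b}) ⊢ =b=> n1
  n1 = c.(0 + 0) + (c.(rec X. b.(c.(0 + 0) + (c.X)\{b})))\{b} ⊢ =c=> n2, =c=> n3
  n2 = (rec X. b.(c.(0 + 0) + (c.X)\{b}))\{b} ⊢ ·
  n3 = 0 + 0 ⊢ ·
Bisimilarity quotient blocks:
  B0 = {m0, n0}
  B1 = {m1, n1}
  B2 = {m2, m3, n2, n3}
m0 ∈ B0, n0 ∈ B0 → same block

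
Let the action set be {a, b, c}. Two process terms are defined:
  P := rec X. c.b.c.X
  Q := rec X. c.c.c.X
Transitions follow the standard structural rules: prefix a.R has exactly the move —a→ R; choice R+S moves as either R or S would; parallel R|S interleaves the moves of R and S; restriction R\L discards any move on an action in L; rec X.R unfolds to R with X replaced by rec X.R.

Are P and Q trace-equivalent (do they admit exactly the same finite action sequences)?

LTS(P): 3 reachable states
  s0 = rec X. c.b.c.X has moves —c→ s1
  s1 = b.c.(rec X. c.b.c.X) has moves —b→ s2
  s2 = c.(rec X. c.b.c.X) has moves —c→ s0
LTS(Q): 3 reachable states
  t0 = rec X. c.c.c.X has moves —c→ t1
  t1 = c.c.(rec X. c.c.c.X) has moves —c→ t2
  t2 = c.(rec X. c.c.c.X) has moves —c→ t0
Executing cb from P (initial set {s0}):
  step 1 (c): {s1}
  step 2 (b): {s2}
  — P admits the full trace.
Executing cb from Q (initial set {t0}):
  step 1 (c): {t1}
  step 2 (b): ∅  — Q cannot continue

NO — witness ⟨cb⟩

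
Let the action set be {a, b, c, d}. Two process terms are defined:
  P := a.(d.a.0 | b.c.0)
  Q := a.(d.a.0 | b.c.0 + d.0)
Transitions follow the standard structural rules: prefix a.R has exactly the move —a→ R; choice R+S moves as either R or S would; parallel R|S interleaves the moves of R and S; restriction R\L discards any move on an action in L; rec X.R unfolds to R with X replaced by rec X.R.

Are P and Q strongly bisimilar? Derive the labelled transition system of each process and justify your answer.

P's transition system — 10 states:
  s0 = a.(d.a.0 | b.c.0) has moves ··a··> s1
  s1 = d.a.0 | b.c.0 has moves ··b··> s2, ··d··> s3
  s2 = d.a.0 | c.0 has moves ··c··> s4, ··d··> s5
  s3 = a.0 | b.c.0 has moves ··a··> s6, ··b··> s5
  s4 = d.a.0 | 0 has moves ··d··> s7
  s5 = a.0 | c.0 has moves ··a··> s8, ··c··> s7
  s6 = 0 | b.c.0 has moves ··b··> s8
  s7 = a.0 | 0 has moves ··a··> s9
  s8 = 0 | c.0 has moves ··c··> s9
  s9 = 0 | 0 has moves ·
Q's transition system — 11 states:
  t0 = a.(d.a.0 | b.c.0 + d.0) has moves ··a··> t1
  t1 = d.a.0 | b.c.0 + d.0 has moves ··b··> t2, ··d··> t3, ··d··> t4
  t2 = d.a.0 | c.0 has moves ··c··> t5, ··d··> t6
  t3 = 0 has moves ·
  t4 = a.0 | b.c.0 has moves ··a··> t7, ··b··> t6
  t5 = d.a.0 | 0 has moves ··d··> t8
  t6 = a.0 | c.0 has moves ··a··> t9, ··c··> t8
  t7 = 0 | b.c.0 has moves ··b··> t9
  t8 = a.0 | 0 has moves ··a··> t10
  t9 = 0 | c.0 has moves ··c··> t10
  t10 = 0 | 0 has moves ·
Coarsest stable partition (strong bisimilarity classes):
  B0 = {s0}
  B1 = {s1}
  B2 = {s2, t2}
  B3 = {s5, t6}
  B4 = {s7, t8}
  B5 = {s9, t10, t3}
  B6 = {s8, t9}
  B7 = {s4, t5}
  B8 = {s3, t4}
  B9 = {s6, t7}
  B10 = {t0}
  B11 = {t1}
s0 ∈ B0, t0 ∈ B10 → different blocks

NO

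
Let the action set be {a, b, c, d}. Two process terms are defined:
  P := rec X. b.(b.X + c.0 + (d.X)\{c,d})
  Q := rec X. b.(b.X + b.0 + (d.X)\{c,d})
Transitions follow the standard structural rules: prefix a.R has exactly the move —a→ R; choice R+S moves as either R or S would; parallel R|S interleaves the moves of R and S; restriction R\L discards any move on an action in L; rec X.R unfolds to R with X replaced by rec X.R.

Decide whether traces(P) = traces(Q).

P's transition system — 3 states:
  p0 = rec X. b.(b.X + c.0 + (d.X)\{c,d}) → —b→ p1
  p1 = b.(rec X. b.(b.X + c.0 + (d.X)\{c,d})) + c.0 + (d.(rec X. b.(b.X + c.0 + (d.X)\{c,d})))\{c,d} → —b→ p0, —c→ p2
  p2 = 0 → ·
Q's transition system — 3 states:
  q0 = rec X. b.(b.X + b.0 + (d.X)\{c,d}) → —b→ q1
  q1 = b.(rec X. b.(b.X + b.0 + (d.X)\{c,d})) + b.0 + (d.(rec X. b.(b.X + b.0 + (d.X)\{c,d})))\{c,d} → —b→ q0, —b→ q2
  q2 = 0 → ·
Run σ = ⟨bc⟩ on P: start {p0}
  step 1 (b): {p1}
  step 2 (c): {p2}
  ✓ P
Run σ = ⟨bc⟩ on Q: start {q0}
  step 1 (b): {q1}
  step 2 (c): ∅  — Q cannot continue

traces(P) ≠ traces(Q) — witness ⟨bc⟩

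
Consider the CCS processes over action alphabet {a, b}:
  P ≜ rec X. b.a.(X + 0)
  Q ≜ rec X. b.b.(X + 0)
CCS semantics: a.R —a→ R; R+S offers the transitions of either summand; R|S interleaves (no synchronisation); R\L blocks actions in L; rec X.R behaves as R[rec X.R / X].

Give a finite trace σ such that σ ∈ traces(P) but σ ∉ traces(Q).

LTS(P): 3 reachable states
  p0 = rec X. b.a.(X + 0) → --b--▸ p1
  p1 = a.((rec X. b.a.(X + 0)) + 0) → --a--▸ p2
  p2 = (rec X. b.a.(X + 0)) + 0 → --b--▸ p1
LTS(Q): 3 reachable states
  q0 = rec X. b.b.(X + 0) → --b--▸ q1
  q1 = b.((rec X. b.b.(X + 0)) + 0) → --b--▸ q2
  q2 = (rec X. b.b.(X + 0)) + 0 → --b--▸ q1
Trace ⟨ba⟩ through P, begin at {p0}:
  after b @ step 1: {p1}
  after a @ step 2: {p2}
  — P admits the full trace.
Trace ⟨ba⟩ through Q, begin at {q0}:
  after b @ step 1: {q1}
  after a @ step 2: no successor for Q

ba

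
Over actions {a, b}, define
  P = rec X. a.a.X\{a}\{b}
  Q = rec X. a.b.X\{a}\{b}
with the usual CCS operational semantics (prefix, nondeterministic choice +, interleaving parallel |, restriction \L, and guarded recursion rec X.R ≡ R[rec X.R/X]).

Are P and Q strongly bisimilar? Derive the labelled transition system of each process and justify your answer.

Reachable graph of P (3 states):
  p0 = rec X. a.a.X\{a}\{b} | --a--▸ p1
  p1 = a.(rec X. a.a.X\{a}\{b})\{a}\{b} | --a--▸ p2
  p2 = (rec X. a.a.X\{a}\{b})\{a}\{b} | ∅
Reachable graph of Q (3 states):
  q0 = rec X. a.b.X\{a}\{b} | --a--▸ q1
  q1 = b.(rec X. a.b.X\{a}\{b})\{a}\{b} | --b--▸ q2
  q2 = (rec X. a.b.X\{a}\{b})\{a}\{b} | ∅
Bisimilarity quotient blocks:
  B0 = {p0}
  B1 = {p1}
  B2 = {p2, q2}
  B3 = {q0}
  B4 = {q1}
p0 ∈ B0, q0 ∈ B3 → different blocks

NO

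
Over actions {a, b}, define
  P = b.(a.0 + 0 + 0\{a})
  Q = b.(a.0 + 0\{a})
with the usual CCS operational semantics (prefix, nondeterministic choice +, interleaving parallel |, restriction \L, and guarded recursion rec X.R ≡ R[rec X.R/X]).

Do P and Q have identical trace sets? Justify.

YES

LTS(P): 3 reachable states
  s0 = b.(a.0 + 0 + 0\{a}) has moves -b-> s1
  s1 = a.0 + 0 + 0\{a} has moves -a-> s2
  s2 = 0 has moves ∅
LTS(Q): 3 reachable states
  t0 = b.(a.0 + 0\{a}) has moves -b-> t1
  t1 = a.0 + 0\{a} has moves -a-> t2
  t2 = 0 has moves ∅
Coarsest stable partition (strong bisimilarity classes):
  B0 = {s0, t0}
  B1 = {s1, t1}
  B2 = {s2, t2}
s0 ∈ B0, t0 ∈ B0 → same block
Bisimilar ⇒ trace-equivalent.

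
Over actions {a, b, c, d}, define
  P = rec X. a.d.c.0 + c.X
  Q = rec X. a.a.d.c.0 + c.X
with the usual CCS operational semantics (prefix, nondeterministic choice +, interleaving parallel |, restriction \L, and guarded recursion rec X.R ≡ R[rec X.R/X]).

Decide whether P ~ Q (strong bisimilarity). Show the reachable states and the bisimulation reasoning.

not bisimilar

Reachable graph of P (4 states):
  s0 = rec X. a.d.c.0 + c.X ⊢ —a→ s1, —c→ s0
  s1 = d.c.0 ⊢ —d→ s2
  s2 = c.0 ⊢ —c→ s3
  s3 = 0 ⊢ ∅
Reachable graph of Q (5 states):
  t0 = rec X. a.a.d.c.0 + c.X ⊢ —a→ t1, —c→ t0
  t1 = a.d.c.0 ⊢ —a→ t2
  t2 = d.c.0 ⊢ —d→ t3
  t3 = c.0 ⊢ —c→ t4
  t4 = 0 ⊢ ∅
Bisimilarity quotient blocks:
  B0 = {s0}
  B1 = {s1, t2}
  B2 = {s2, t3}
  B3 = {s3, t4}
  B4 = {t0}
  B5 = {t1}
s0 ∈ B0, t0 ∈ B4 → different blocks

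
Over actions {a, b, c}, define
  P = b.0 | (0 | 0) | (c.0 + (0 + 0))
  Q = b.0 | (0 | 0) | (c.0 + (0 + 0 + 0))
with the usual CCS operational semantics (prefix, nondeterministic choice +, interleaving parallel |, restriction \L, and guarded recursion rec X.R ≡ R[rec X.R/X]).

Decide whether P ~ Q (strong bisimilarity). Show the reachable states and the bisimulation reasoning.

P's transition system — 4 states:
  u0 = b.0 | (0 | 0) | (c.0 + (0 + 0)) ⊢ —b→ u1, —c→ u2
  u1 = 0 | (0 | 0) | (c.0 + (0 + 0)) ⊢ —c→ u3
  u2 = b.0 | (0 | 0) | 0 ⊢ —b→ u3
  u3 = 0 | (0 | 0) | 0 ⊢ ∅
Q's transition system — 4 states:
  v0 = b.0 | (0 | 0) | (c.0 + (0 + 0 + 0)) ⊢ —b→ v1, —c→ v2
  v1 = 0 | (0 | 0) | (c.0 + (0 + 0 + 0)) ⊢ —c→ v3
  v2 = b.0 | (0 | 0) | 0 ⊢ —b→ v3
  v3 = 0 | (0 | 0) | 0 ⊢ ∅
Bisimilarity quotient blocks:
  B0 = {u0, v0}
  B1 = {u1, v1}
  B2 = {u3, v3}
  B3 = {u2, v2}
u0 ∈ B0, v0 ∈ B0 → same block

bisimilar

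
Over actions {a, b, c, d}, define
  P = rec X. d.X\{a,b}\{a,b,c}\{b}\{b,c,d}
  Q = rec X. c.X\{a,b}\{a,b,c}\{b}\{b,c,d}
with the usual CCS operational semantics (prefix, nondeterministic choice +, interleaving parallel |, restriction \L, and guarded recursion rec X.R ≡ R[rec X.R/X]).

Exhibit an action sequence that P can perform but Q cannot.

LTS(P): 2 reachable states
  m0 = rec X. d.X\{a,b}\{a,b,c}\{b}\{b,c,d} | -d-> m1
  m1 = (rec X. d.X\{a,b}\{a,b,c}\{b}\{b,c,d})\{a,b}\{a,b,c}\{b}\{b,c,d} | deadlocked
LTS(Q): 2 reachable states
  n0 = rec X. c.X\{a,b}\{a,b,c}\{b}\{b,c,d} | -c-> n1
  n1 = (rec X. c.X\{a,b}\{a,b,c}\{b}\{b,c,d})\{a,b}\{a,b,c}\{b}\{b,c,d} | deadlocked
Run σ = ⟨d⟩ on P: start {m0}
  after d @ step 1: {m1}
  P completes σ.
Run σ = ⟨d⟩ on Q: start {n0}
  after d @ step 1: ∅  — Q cannot continue

d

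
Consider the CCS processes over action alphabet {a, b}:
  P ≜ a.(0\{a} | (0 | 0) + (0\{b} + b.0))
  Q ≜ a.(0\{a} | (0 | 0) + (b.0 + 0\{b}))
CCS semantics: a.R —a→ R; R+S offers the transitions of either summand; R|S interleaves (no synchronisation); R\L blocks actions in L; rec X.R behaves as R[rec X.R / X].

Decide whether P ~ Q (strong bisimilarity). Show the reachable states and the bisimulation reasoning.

YES

Reachable graph of P (3 states):
  p0 = a.(0\{a} | (0 | 0) + (0\{b} + b.0)) → --a--▸ p1
  p1 = 0\{a} | (0 | 0) + (0\{b} + b.0) → --b--▸ p2
  p2 = 0 → ∅
Reachable graph of Q (3 states):
  q0 = a.(0\{a} | (0 | 0) + (b.0 + 0\{b})) → --a--▸ q1
  q1 = 0\{a} | (0 | 0) + (b.0 + 0\{b}) → --b--▸ q2
  q2 = 0 → ∅
Bisimilarity quotient blocks:
  B0 = {p0, q0}
  B1 = {p1, q1}
  B2 = {p2, q2}
p0 ∈ B0, q0 ∈ B0 → same block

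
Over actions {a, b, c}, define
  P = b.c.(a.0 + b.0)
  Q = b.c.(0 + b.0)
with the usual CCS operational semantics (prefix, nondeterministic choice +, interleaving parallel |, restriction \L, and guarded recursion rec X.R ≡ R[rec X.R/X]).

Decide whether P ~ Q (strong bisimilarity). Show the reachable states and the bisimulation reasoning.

not bisimilar

LTS(P): 4 reachable states
  s0 = b.c.(a.0 + b.0) → -b-> s1
  s1 = c.(a.0 + b.0) → -c-> s2
  s2 = a.0 + b.0 → -a-> s3, -b-> s3
  s3 = 0 → stopped
LTS(Q): 4 reachable states
  t0 = b.c.(0 + b.0) → -b-> t1
  t1 = c.(0 + b.0) → -c-> t2
  t2 = 0 + b.0 → -b-> t3
  t3 = 0 → stopped
Partition-refinement fixed point:
  B0 = {s0}
  B1 = {s1}
  B2 = {s2}
  B3 = {s3, t3}
  B4 = {t0}
  B5 = {t1}
  B6 = {t2}
s0 ∈ B0, t0 ∈ B4 → different blocks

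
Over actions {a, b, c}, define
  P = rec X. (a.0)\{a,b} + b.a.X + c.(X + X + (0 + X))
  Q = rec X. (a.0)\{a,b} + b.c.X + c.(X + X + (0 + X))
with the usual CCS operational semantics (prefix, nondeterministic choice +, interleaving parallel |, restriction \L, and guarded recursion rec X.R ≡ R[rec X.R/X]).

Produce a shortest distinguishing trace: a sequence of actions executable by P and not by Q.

LTS(P): 3 reachable states
  m0 = rec X. (a.0)\{a,b} + b.a.X + c.(X + X + (0 + X)) :: -b-> m1, -c-> m2
  m1 = a.(rec X. (a.0)\{a,b} + b.a.X + c.(X + X + (0 + X))) :: -a-> m0
  m2 = (rec X. (a.0)\{a,b} + b.a.X + c.(X + X + (0 + X))) + (rec X. (a.0)\{a,b} + b.a.X + c.(X + X + (0 + X))) + (0 + (rec X. (a.0)\{a,b} + b.a.X + c.(X + X + (0 + X)))) :: -b-> m1, -c-> m2
LTS(Q): 3 reachable states
  n0 = rec X. (a.0)\{a,b} + b.c.X + c.(X + X + (0 + X)) :: -b-> n1, -c-> n2
  n1 = c.(rec X. (a.0)\{a,b} + b.c.X + c.(X + X + (0 + X))) :: -c-> n0
  n2 = (rec X. (a.0)\{a,b} + b.c.X + c.(X + X + (0 + X))) + (rec X. (a.0)\{a,b} + b.c.X + c.(X + X + (0 + X))) + (0 + (rec X. (a.0)\{a,b} + b.c.X + c.(X + X + (0 + X)))) :: -b-> n1, -c-> n2
Trace ⟨ba⟩ through P, begin at {m0}:
  [1] b ⇒ {m1}
  [2] a ⇒ {m0}
  ✓ P
Trace ⟨ba⟩ through Q, begin at {n0}:
  [1] b ⇒ {n1}
  [2] a ⇒ ∅  — Q cannot continue

ba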